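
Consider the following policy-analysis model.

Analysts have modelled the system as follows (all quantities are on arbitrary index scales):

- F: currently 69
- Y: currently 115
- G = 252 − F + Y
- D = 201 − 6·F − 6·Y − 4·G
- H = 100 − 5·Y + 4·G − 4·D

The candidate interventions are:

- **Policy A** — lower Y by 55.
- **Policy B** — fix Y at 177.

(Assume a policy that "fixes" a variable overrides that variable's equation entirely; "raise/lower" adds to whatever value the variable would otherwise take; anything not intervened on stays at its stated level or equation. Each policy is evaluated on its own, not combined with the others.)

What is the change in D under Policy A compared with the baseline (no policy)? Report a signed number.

Baseline:
  F = 69
  Y = 115
  G = 252 − 69 + 115 = 298
  D = 201 − 6·69 − 6·115 − 4·298 = -2095
Policy A (Y − 55):
  F = 69
  Y = 115 − 55 = 60
  G = 252 − 69 + 60 = 243
  D = 201 − 6·69 − 6·60 − 4·243 = -1545
Change in D: -1545 − (-2095) = 550

550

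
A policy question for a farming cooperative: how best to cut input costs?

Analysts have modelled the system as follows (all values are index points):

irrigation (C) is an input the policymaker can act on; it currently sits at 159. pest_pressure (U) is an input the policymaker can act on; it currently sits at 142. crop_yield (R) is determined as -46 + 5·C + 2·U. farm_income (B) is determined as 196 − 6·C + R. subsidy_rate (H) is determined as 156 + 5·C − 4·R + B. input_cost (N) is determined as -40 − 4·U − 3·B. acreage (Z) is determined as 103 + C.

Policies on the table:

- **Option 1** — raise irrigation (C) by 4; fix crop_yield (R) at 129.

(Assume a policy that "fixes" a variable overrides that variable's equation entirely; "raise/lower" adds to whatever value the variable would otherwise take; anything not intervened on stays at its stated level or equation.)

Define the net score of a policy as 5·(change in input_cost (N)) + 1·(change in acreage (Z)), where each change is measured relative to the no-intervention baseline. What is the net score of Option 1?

13924

Baseline:
  C = 159
  U = 142
  R = -46 + 5·159 + 2·142 = 1033
  B = 196 − 6·159 + 1033 = 275
  N = -40 − 4·142 − 3·275 = -1433
  Z = 103 + 159 = 262
Option 1 (C + 4, R := 129):
  C = 159 + 4 = 163
  U = 142
  R = 129
  B = 196 − 6·163 + 129 = -653
  N = -40 − 4·142 − 3·(-653) = 1351
  Z = 103 + 163 = 266
ΔN = 1351 − (-1433) = 2784; ΔZ = 266 − 262 = 4
Score = 5·2784 + 1·4 = 13924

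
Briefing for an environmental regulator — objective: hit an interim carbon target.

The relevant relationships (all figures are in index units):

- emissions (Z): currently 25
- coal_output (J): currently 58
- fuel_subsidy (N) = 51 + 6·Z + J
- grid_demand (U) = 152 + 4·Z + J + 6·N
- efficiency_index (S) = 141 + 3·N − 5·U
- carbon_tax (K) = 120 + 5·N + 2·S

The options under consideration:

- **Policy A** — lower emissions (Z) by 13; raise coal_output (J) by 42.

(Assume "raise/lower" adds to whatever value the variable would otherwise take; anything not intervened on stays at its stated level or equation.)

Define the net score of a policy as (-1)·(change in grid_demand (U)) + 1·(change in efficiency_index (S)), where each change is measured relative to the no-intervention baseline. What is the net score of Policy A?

Baseline:
  Z = 25
  J = 58
  N = 51 + 6·25 + 58 = 259
  U = 152 + 4·25 + 58 + 6·259 = 1864
  S = 141 + 3·259 − 5·1864 = -8402
Policy A (Z − 13, J + 42):
  Z = 25 − 13 = 12
  J = 58 + 42 = 100
  N = 51 + 6·12 + 100 = 223
  U = 152 + 4·12 + 100 + 6·223 = 1638
  S = 141 + 3·223 − 5·1638 = -7380
ΔU = 1638 − 1864 = -226; ΔS = -7380 − (-8402) = 1022
Score = (-1)·(-226) + 1·1022 = 1248

1248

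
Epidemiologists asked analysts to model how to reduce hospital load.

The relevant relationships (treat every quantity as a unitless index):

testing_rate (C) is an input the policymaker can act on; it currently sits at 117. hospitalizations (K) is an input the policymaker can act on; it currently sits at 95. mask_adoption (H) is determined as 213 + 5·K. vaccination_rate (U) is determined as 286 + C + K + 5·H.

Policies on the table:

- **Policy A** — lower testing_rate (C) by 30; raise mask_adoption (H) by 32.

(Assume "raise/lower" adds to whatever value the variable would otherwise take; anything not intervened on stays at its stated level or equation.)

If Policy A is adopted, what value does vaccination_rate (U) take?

Policy A (C − 30, H + 32):
  C = 117 − 30 = 87
  K = 95
  H = 213 + 5·95 (+32 from intervention) = 720
  U = 286 + 87 + 95 + 5·720 = 4068

4068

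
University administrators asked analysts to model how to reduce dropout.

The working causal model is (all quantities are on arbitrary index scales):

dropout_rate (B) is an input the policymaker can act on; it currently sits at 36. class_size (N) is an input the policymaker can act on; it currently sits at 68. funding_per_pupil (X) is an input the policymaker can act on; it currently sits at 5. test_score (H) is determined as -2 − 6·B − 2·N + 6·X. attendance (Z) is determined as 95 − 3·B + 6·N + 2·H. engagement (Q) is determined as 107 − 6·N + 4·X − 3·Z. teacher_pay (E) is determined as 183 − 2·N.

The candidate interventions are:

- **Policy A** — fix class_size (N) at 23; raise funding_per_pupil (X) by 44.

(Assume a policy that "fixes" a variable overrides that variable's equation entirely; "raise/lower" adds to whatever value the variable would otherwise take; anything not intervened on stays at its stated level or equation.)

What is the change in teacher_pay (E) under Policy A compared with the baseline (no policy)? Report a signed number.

90

Baseline:
  N = 68
  E = 183 − 2·68 = 47
Policy A (N := 23, X + 44):
  N = 23
  E = 183 − 2·23 = 137
Change in E: 137 − 47 = 90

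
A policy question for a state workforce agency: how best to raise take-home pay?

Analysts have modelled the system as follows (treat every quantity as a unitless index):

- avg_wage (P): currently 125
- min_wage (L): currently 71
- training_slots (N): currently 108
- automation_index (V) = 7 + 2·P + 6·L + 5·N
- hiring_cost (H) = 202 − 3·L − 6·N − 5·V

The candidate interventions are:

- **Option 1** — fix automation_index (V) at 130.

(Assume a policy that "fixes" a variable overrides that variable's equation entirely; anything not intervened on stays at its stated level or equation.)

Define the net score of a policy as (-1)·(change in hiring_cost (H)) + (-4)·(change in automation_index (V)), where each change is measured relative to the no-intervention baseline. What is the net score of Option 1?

Baseline:
  P = 125
  L = 71
  N = 108
  V = 7 + 2·125 + 6·71 + 5·108 = 1223
  H = 202 − 3·71 − 6·108 − 5·1223 = -6774
Option 1 (V := 130):
  P = 125
  L = 71
  N = 108
  V = 130
  H = 202 − 3·71 − 6·108 − 5·130 = -1309
ΔH = -1309 − (-6774) = 5465; ΔV = 130 − 1223 = -1093
Score = (-1)·5465 + (-4)·(-1093) = -1093

-1093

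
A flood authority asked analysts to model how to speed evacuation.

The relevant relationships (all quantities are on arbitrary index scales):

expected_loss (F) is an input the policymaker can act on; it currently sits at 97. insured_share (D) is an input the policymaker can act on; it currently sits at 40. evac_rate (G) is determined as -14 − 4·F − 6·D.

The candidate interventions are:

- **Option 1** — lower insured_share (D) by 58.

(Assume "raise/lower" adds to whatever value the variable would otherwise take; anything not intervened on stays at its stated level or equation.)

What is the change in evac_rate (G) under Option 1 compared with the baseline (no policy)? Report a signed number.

Baseline:
  F = 97
  D = 40
  G = -14 − 4·97 − 6·40 = -642
Option 1 (D − 58):
  F = 97
  D = 40 − 58 = -18
  G = -14 − 4·97 − 6·(-18) = -294
Change in G: -294 − (-642) = 348

348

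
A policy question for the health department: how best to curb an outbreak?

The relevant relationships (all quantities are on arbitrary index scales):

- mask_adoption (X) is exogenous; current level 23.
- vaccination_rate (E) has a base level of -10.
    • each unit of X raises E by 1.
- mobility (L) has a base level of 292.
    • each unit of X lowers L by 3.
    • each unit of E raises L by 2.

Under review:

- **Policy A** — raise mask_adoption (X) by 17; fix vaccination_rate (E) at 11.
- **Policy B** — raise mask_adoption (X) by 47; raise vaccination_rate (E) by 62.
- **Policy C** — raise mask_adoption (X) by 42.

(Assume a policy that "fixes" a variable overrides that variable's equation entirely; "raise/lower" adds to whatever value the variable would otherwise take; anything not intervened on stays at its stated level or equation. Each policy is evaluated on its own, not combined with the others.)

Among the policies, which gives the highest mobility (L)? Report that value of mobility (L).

Policy A (X + 17, E := 11):
  X = 23 + 17 = 40
  E = 11
  L = 292 − 3·40 + 2·11 = 194
Policy B (X + 47, E + 62):
  X = 23 + 47 = 70
  E = -10 + 70 (+62 from intervention) = 122
  L = 292 − 3·70 + 2·122 = 326
Policy C (X + 42):
  X = 23 + 42 = 65
  E = -10 + 65 = 55
  L = 292 − 3·65 + 2·55 = 207
Comparing — Policy A: L=194, Policy B: L=326, Policy C: L=207. Highest is 326 (Policy B).

326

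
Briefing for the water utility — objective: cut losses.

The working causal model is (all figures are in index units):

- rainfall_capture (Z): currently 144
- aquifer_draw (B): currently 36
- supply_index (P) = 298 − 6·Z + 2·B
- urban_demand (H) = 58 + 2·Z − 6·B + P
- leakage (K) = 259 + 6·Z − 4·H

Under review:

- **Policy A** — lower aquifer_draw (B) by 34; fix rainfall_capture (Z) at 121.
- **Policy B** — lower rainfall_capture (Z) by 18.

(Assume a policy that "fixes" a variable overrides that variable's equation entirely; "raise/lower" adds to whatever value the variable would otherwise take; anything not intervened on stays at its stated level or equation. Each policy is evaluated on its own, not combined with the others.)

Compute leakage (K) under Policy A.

1529

Policy A (B − 34, Z := 121):
  Z = 121
  B = 36 − 34 = 2
  P = 298 − 6·121 + 2·2 = -424
  H = 58 + 2·121 − 6·2 + (-424) = -136
  K = 259 + 6·121 − 4·(-136) = 1529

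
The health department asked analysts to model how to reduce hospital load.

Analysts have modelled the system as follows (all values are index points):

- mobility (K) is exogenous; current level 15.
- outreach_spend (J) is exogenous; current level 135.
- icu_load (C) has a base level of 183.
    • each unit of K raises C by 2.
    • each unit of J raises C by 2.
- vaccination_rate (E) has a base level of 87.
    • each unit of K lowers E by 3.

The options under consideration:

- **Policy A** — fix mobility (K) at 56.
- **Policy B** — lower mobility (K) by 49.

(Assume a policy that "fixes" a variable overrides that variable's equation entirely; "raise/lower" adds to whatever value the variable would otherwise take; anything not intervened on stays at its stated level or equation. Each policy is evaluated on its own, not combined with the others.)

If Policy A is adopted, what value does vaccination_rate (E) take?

Policy A (K := 56):
  K = 56
  E = 87 − 3·56 = -81

-81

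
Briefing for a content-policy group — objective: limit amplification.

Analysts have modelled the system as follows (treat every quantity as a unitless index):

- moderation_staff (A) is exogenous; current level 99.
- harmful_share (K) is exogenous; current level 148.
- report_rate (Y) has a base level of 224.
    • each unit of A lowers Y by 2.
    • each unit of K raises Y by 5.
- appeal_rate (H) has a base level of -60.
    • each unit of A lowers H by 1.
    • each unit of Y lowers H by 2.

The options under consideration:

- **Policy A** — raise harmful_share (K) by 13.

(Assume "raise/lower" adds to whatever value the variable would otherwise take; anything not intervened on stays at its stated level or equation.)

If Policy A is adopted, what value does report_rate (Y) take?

Policy A (K + 13):
  A = 99
  K = 148 + 13 = 161
  Y = 224 − 2·99 + 5·161 = 831

831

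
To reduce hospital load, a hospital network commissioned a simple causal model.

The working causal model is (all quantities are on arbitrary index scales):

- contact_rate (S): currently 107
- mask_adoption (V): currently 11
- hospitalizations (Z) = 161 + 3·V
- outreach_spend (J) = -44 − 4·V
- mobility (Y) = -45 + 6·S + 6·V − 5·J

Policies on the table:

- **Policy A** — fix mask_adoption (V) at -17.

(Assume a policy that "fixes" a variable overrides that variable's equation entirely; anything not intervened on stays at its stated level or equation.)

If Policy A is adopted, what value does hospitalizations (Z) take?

110

Policy A (V := -17):
  V = -17
  Z = 161 + 3·(-17) = 110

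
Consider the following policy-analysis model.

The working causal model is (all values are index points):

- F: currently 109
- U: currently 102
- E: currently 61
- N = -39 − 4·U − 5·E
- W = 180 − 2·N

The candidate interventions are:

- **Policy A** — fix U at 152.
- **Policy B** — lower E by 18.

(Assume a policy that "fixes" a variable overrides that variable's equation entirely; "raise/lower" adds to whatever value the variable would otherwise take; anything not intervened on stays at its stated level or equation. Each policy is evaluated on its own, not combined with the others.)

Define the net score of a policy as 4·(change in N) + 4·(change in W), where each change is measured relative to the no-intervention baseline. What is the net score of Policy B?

Baseline:
  U = 102
  E = 61
  N = -39 − 4·102 − 5·61 = -752
  W = 180 − 2·(-752) = 1684
Policy B (E − 18):
  U = 102
  E = 61 − 18 = 43
  N = -39 − 4·102 − 5·43 = -662
  W = 180 − 2·(-662) = 1504
ΔN = -662 − (-752) = 90; ΔW = 1504 − 1684 = -180
Score = 4·90 + 4·(-180) = -360

-360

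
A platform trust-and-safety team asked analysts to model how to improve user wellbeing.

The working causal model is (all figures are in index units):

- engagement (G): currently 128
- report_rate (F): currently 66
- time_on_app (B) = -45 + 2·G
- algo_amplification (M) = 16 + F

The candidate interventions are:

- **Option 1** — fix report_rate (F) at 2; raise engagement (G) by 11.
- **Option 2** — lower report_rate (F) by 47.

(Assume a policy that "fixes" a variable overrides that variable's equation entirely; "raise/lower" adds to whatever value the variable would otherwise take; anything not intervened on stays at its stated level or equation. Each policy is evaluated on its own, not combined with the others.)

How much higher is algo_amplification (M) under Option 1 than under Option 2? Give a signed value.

Option 1 (F := 2, G + 11):
  F = 2
  M = 16 + 2 = 18
Option 2 (F − 47):
  F = 66 − 47 = 19
  M = 16 + 19 = 35
M: 18 − 35 = -17

-17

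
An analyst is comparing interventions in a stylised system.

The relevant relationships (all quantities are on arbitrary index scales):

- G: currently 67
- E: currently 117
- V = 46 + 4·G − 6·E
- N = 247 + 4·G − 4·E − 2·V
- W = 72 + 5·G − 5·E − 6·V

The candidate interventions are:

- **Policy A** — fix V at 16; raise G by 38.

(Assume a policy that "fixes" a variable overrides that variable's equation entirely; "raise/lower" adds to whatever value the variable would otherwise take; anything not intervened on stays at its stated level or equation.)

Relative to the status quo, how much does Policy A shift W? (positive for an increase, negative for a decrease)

Baseline:
  G = 67
  E = 117
  V = 46 + 4·67 − 6·117 = -388
  W = 72 + 5·67 − 5·117 − 6·(-388) = 2150
Policy A (V := 16, G + 38):
  G = 67 + 38 = 105
  E = 117
  V = 16
  W = 72 + 5·105 − 5·117 − 6·16 = -84
Change in W: -84 − 2150 = -2234

-2234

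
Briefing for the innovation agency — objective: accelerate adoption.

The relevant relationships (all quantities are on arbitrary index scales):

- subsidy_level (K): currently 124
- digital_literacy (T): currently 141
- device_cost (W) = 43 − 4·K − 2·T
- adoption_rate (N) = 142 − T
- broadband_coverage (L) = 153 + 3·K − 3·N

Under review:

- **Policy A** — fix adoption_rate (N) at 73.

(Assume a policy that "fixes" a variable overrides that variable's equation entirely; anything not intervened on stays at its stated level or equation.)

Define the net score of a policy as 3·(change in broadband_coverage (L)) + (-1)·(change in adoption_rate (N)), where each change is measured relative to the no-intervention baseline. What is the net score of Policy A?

-720

Baseline:
  K = 124
  T = 141
  N = 142 − 141 = 1
  L = 153 + 3·124 − 3·1 = 522
Policy A (N := 73):
  K = 124
  T = 141
  N = 73
  L = 153 + 3·124 − 3·73 = 306
ΔL = 306 − 522 = -216; ΔN = 73 − 1 = 72
Score = 3·(-216) + (-1)·72 = -720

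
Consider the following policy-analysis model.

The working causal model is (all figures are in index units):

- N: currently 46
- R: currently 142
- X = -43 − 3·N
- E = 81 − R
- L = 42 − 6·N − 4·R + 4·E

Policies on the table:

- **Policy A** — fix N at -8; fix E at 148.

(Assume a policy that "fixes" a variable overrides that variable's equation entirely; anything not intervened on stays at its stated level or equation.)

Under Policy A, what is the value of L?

Policy A (N := -8, E := 148):
  N = -8
  R = 142
  E = 148
  L = 42 − 6·(-8) − 4·142 + 4·148 = 114

114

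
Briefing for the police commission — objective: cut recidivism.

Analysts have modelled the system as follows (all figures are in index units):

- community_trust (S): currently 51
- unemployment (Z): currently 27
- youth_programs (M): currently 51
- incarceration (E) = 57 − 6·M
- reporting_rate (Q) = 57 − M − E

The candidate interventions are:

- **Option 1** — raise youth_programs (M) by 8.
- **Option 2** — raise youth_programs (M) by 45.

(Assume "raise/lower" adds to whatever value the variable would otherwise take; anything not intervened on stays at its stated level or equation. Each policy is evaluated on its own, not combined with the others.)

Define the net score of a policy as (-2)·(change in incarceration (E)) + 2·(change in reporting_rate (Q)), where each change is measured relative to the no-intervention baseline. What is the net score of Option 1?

Baseline:
  M = 51
  E = 57 − 6·51 = -249
  Q = 57 − 51 − (-249) = 255
Option 1 (M + 8):
  M = 51 + 8 = 59
  E = 57 − 6·59 = -297
  Q = 57 − 59 − (-297) = 295
ΔE = -297 − (-249) = -48; ΔQ = 295 − 255 = 40
Score = (-2)·(-48) + 2·40 = 176

176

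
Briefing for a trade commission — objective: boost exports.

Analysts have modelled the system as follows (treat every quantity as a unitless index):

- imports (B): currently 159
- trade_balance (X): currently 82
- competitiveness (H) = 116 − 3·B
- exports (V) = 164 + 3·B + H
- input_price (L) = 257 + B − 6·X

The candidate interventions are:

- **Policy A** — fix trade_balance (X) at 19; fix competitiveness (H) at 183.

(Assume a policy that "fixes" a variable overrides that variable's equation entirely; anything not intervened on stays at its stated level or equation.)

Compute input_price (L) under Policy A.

Policy A (X := 19, H := 183):
  B = 159
  X = 19
  L = 257 + 159 − 6·19 = 302

302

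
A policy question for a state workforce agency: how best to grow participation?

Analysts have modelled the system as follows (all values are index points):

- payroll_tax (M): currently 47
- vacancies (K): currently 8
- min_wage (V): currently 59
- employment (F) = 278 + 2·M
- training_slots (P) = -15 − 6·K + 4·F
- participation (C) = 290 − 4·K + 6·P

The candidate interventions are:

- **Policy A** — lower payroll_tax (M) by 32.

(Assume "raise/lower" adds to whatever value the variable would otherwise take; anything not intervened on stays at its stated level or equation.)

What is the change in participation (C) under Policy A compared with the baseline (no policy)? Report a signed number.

Baseline:
  M = 47
  K = 8
  F = 278 + 2·47 = 372
  P = -15 − 6·8 + 4·372 = 1425
  C = 290 − 4·8 + 6·1425 = 8808
Policy A (M − 32):
  M = 47 − 32 = 15
  K = 8
  F = 278 + 2·15 = 308
  P = -15 − 6·8 + 4·308 = 1169
  C = 290 − 4·8 + 6·1169 = 7272
Change in C: 7272 − 8808 = -1536

-1536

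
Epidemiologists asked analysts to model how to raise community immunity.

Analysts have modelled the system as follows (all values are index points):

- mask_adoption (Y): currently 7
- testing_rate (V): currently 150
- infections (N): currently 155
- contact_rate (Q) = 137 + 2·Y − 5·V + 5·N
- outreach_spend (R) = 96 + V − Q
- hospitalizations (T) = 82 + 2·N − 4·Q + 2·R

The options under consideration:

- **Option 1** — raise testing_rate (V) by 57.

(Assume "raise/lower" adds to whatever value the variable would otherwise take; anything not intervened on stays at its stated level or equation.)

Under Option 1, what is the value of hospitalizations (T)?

Option 1 (V + 57):
  Y = 7
  V = 150 + 57 = 207
  N = 155
  Q = 137 + 2·7 − 5·207 + 5·155 = -109
  R = 96 + 207 − (-109) = 412
  T = 82 + 2·155 − 4·(-109) + 2·412 = 1652

1652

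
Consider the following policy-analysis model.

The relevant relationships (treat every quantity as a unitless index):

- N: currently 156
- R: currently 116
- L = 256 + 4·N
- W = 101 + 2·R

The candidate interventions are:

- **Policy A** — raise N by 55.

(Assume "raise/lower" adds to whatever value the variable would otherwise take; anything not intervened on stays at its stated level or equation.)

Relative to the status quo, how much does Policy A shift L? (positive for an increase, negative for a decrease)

220

Baseline:
  N = 156
  L = 256 + 4·156 = 880
Policy A (N + 55):
  N = 156 + 55 = 211
  L = 256 + 4·211 = 1100
Change in L: 1100 − 880 = 220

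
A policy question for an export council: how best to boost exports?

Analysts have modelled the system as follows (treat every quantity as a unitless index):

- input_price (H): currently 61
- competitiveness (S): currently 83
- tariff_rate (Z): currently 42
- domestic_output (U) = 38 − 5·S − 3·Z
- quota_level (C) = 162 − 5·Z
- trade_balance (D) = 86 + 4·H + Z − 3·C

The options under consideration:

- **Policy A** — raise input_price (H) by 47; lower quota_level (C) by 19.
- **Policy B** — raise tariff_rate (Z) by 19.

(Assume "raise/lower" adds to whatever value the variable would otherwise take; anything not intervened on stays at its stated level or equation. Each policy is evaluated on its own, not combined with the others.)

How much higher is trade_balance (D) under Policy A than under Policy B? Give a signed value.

Policy A (H + 47, C − 19):
  H = 61 + 47 = 108
  Z = 42
  C = 162 − 5·42 (−19 from intervention) = -67
  D = 86 + 4·108 + 42 − 3·(-67) = 761
Policy B (Z + 19):
  H = 61
  Z = 42 + 19 = 61
  C = 162 − 5·61 = -143
  D = 86 + 4·61 + 61 − 3·(-143) = 820
D: 761 − 820 = -59

-59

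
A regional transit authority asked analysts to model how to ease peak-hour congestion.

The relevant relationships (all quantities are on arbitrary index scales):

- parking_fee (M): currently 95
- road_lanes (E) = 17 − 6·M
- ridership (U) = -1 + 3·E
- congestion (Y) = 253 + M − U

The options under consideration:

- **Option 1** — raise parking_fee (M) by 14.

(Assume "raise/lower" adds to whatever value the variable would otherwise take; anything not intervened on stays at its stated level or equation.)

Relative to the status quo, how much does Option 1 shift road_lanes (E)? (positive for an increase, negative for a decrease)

Baseline:
  M = 95
  E = 17 − 6·95 = -553
Option 1 (M + 14):
  M = 95 + 14 = 109
  E = 17 − 6·109 = -637
Change in E: -637 − (-553) = -84

-84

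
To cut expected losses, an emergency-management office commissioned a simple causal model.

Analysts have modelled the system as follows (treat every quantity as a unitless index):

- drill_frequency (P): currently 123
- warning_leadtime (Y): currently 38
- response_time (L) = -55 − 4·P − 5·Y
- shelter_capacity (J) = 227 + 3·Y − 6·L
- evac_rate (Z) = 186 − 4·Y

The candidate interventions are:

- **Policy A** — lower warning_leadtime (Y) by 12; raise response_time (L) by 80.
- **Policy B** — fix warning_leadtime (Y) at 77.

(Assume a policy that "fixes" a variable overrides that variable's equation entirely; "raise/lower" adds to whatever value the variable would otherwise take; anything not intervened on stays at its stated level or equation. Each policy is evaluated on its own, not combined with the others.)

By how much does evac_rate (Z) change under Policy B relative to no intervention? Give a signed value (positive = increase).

-156

Baseline:
  Y = 38
  Z = 186 − 4·38 = 34
Policy B (Y := 77):
  Y = 77
  Z = 186 − 4·77 = -122
Change in Z: -122 − 34 = -156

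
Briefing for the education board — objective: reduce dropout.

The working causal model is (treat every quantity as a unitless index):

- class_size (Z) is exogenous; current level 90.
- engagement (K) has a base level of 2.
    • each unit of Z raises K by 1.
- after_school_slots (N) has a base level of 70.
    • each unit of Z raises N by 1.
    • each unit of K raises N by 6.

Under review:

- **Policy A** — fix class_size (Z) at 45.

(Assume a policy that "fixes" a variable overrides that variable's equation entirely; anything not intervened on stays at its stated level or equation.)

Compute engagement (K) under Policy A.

47

Policy A (Z := 45):
  Z = 45
  K = 2 + 45 = 47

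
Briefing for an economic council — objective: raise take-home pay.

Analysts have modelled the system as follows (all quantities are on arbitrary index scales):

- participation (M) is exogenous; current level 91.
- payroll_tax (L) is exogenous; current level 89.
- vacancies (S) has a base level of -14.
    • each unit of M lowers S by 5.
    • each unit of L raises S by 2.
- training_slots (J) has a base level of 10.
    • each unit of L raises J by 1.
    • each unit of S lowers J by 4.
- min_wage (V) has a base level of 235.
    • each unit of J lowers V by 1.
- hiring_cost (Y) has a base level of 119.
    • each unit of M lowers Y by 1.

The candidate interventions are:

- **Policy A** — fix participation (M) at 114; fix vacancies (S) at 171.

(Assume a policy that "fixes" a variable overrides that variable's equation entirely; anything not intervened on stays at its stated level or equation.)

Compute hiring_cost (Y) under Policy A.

Policy A (M := 114, S := 171):
  M = 114
  Y = 119 − 114 = 5

5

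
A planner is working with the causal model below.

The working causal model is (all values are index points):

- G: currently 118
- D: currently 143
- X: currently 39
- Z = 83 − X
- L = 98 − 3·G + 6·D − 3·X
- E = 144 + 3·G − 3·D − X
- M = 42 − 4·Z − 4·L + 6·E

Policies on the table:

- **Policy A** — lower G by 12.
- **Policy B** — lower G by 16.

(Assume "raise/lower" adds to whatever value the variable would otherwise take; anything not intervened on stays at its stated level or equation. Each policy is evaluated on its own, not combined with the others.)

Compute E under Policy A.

Policy A (G − 12):
  G = 118 − 12 = 106
  D = 143
  X = 39
  E = 144 + 3·106 − 3·143 − 39 = -6

-6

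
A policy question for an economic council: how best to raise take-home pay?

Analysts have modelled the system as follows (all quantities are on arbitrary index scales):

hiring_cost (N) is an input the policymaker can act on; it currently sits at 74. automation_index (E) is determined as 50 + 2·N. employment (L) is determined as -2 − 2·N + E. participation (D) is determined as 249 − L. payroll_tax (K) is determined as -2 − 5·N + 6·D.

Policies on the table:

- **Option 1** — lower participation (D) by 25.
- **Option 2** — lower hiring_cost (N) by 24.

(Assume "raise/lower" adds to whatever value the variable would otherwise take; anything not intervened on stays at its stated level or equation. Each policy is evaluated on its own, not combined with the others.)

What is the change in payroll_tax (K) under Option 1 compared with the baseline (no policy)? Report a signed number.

-150

Baseline:
  N = 74
  E = 50 + 2·74 = 198
  L = -2 − 2·74 + 198 = 48
  D = 249 − 48 = 201
  K = -2 − 5·74 + 6·201 = 834
Option 1 (D − 25):
  N = 74
  E = 50 + 2·74 = 198
  L = -2 − 2·74 + 198 = 48
  D = 249 − 48 (−25 from intervention) = 176
  K = -2 − 5·74 + 6·176 = 684
Change in K: 684 − 834 = -150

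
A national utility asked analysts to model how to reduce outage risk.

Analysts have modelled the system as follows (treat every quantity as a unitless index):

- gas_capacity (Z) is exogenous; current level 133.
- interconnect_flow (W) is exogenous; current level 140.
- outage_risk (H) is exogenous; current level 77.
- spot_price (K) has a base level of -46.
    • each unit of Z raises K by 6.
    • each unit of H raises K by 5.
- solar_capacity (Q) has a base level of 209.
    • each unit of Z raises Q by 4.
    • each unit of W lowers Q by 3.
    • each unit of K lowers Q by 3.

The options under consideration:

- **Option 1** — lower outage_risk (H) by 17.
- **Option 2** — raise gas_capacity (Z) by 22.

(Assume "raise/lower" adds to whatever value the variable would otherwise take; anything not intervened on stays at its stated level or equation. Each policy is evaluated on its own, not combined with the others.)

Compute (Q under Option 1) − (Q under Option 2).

563

Option 1 (H − 17):
  Z = 133
  W = 140
  H = 77 − 17 = 60
  K = -46 + 6·133 + 5·60 = 1052
  Q = 209 + 4·133 − 3·140 − 3·1052 = -2835
Option 2 (Z + 22):
  Z = 133 + 22 = 155
  W = 140
  H = 77
  K = -46 + 6·155 + 5·77 = 1269
  Q = 209 + 4·155 − 3·140 − 3·1269 = -3398
Q: -2835 − (-3398) = 563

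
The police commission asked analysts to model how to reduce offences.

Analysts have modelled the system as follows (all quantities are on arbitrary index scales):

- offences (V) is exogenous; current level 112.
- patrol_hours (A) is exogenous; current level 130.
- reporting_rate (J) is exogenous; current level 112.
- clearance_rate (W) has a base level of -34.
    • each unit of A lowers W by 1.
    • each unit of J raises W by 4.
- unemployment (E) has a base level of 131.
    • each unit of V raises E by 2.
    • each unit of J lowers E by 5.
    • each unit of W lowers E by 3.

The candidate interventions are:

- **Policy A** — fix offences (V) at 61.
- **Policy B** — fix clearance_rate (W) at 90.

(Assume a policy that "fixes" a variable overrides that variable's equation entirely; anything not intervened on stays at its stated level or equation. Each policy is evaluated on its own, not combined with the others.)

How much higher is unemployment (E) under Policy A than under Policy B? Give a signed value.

Policy A (V := 61):
  V = 61
  A = 130
  J = 112
  W = -34 − 130 + 4·112 = 284
  E = 131 + 2·61 − 5·112 − 3·284 = -1159
Policy B (W := 90):
  V = 112
  A = 130
  J = 112
  W = 90
  E = 131 + 2·112 − 5·112 − 3·90 = -475
E: -1159 − (-475) = -684

-684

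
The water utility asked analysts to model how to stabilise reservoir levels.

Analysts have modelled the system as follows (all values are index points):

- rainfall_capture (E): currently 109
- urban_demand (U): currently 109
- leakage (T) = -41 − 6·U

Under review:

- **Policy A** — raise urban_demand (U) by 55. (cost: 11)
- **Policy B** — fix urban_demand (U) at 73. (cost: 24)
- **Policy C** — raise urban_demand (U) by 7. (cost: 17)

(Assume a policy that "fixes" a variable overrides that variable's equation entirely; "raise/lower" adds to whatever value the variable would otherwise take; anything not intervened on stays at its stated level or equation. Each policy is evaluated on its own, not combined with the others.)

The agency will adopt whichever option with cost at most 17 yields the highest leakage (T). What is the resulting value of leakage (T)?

-737

Policy A (U + 55):
  U = 109 + 55 = 164
  T = -41 − 6·164 = -1025
Policy C (U + 7):
  U = 109 + 7 = 116
  T = -41 − 6·116 = -737
Comparing — Policy A: T=-1025, Policy C: T=-737. Highest is -737 (Policy C).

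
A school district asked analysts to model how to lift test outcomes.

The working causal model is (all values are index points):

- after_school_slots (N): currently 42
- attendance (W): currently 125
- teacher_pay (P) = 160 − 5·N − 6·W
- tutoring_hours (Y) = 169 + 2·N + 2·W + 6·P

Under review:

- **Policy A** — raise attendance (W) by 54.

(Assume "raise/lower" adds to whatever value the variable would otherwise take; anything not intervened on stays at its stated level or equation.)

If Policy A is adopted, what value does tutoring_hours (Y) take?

Policy A (W + 54):
  N = 42
  W = 125 + 54 = 179
  P = 160 − 5·42 − 6·179 = -1124
  Y = 169 + 2·42 + 2·179 + 6·(-1124) = -6133

-6133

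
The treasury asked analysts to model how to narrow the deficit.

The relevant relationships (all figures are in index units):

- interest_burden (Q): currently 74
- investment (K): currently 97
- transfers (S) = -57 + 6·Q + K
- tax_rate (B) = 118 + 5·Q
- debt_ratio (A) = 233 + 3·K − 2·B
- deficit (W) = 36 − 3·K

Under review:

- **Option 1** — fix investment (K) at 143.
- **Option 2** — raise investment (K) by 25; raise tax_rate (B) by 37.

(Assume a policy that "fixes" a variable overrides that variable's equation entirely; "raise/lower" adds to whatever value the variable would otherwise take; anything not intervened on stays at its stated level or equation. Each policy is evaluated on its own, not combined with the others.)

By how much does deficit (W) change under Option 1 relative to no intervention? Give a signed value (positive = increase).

-138

Baseline:
  K = 97
  W = 36 − 3·97 = -255
Option 1 (K := 143):
  K = 143
  W = 36 − 3·143 = -393
Change in W: -393 − (-255) = -138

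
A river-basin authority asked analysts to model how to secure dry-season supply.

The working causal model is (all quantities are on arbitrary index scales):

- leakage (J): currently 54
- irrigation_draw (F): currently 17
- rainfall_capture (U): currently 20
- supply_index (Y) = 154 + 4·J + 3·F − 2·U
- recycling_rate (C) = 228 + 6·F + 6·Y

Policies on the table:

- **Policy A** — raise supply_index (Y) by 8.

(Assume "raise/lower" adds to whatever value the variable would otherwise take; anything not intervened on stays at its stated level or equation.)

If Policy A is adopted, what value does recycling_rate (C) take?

2664

Policy A (Y + 8):
  J = 54
  F = 17
  U = 20
  Y = 154 + 4·54 + 3·17 − 2·20 (+8 from intervention) = 389
  C = 228 + 6·17 + 6·389 = 2664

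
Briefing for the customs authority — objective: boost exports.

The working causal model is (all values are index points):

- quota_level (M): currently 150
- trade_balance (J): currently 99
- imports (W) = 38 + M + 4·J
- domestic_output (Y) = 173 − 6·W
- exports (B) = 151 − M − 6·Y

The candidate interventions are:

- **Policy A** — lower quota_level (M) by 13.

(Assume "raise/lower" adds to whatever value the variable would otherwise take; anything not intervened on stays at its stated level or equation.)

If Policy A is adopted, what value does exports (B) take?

Policy A (M − 13):
  M = 150 − 13 = 137
  J = 99
  W = 38 + 137 + 4·99 = 571
  Y = 173 − 6·571 = -3253
  B = 151 − 137 − 6·(-3253) = 19532

19532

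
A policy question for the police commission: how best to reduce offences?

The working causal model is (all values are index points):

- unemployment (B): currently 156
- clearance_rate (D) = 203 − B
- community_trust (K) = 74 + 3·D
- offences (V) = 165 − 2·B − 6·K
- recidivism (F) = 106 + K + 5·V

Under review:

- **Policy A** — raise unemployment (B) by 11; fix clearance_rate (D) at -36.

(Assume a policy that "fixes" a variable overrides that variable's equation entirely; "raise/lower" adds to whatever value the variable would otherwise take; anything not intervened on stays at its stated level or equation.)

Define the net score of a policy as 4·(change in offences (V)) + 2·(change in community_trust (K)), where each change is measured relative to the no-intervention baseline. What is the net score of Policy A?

5390

Baseline:
  B = 156
  D = 203 − 156 = 47
  K = 74 + 3·47 = 215
  V = 165 − 2·156 − 6·215 = -1437
Policy A (B + 11, D := -36):
  B = 156 + 11 = 167
  D = -36
  K = 74 + 3·(-36) = -34
  V = 165 − 2·167 − 6·(-34) = 35
ΔV = 35 − (-1437) = 1472; ΔK = -34 − 215 = -249
Score = 4·1472 + 2·(-249) = 5390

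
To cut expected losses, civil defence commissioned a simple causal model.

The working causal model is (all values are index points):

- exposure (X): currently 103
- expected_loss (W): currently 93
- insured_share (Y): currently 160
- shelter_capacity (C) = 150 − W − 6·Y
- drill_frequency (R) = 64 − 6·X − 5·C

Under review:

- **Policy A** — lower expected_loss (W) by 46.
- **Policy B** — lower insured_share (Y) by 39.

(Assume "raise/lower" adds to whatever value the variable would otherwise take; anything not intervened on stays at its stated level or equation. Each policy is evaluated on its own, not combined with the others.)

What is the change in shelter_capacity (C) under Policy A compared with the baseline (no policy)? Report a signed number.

46

Baseline:
  W = 93
  Y = 160
  C = 150 − 93 − 6·160 = -903
Policy A (W − 46):
  W = 93 − 46 = 47
  Y = 160
  C = 150 − 47 − 6·160 = -857
Change in C: -857 − (-903) = 46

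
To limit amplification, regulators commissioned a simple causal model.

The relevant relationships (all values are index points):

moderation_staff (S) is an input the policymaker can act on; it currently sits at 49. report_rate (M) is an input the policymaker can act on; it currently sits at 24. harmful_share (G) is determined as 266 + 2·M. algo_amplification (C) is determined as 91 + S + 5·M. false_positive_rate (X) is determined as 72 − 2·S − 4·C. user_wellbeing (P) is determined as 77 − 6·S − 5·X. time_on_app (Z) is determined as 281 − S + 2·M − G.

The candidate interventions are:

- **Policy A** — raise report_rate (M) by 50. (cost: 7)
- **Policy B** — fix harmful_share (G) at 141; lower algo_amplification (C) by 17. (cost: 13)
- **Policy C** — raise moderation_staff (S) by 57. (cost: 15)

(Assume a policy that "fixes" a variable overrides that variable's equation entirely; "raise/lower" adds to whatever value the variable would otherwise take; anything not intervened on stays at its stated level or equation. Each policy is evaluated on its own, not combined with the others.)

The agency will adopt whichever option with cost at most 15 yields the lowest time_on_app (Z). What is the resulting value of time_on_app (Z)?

-91

Policy A (M + 50):
  S = 49
  M = 24 + 50 = 74
  G = 266 + 2·74 = 414
  Z = 281 − 49 + 2·74 − 414 = -34
Policy B (G := 141, C − 17):
  S = 49
  M = 24
  G = 141
  Z = 281 − 49 + 2·24 − 141 = 139
Policy C (S + 57):
  S = 49 + 57 = 106
  M = 24
  G = 266 + 2·24 = 314
  Z = 281 − 106 + 2·24 − 314 = -91
Comparing — Policy A: Z=-34, Policy B: Z=139, Policy C: Z=-91. Lowest is -91 (Policy C).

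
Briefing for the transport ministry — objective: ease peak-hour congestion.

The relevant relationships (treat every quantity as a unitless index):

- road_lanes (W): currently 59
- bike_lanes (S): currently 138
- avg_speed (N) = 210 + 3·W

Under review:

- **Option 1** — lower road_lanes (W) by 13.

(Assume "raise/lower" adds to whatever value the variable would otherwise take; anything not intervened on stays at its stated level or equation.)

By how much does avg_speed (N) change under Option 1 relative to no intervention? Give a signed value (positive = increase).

Baseline:
  W = 59
  N = 210 + 3·59 = 387
Option 1 (W − 13):
  W = 59 − 13 = 46
  N = 210 + 3·46 = 348
Change in N: 348 − 387 = -39

-39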